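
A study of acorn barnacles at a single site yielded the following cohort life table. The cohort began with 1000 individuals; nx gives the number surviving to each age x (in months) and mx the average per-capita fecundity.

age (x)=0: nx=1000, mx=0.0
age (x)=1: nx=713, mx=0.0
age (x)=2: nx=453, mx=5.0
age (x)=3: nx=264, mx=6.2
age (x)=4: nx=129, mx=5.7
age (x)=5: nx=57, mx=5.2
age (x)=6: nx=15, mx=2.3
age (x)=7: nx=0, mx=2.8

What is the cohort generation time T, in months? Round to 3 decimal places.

2.832

lx = nx/n0 = nx/1000: 1, 0.713, 0.453, 0.264, 0.129, 0.057, 0.015, 0
lx·mx: 0, 0, 2.265, 1.6368, 0.7353, 0.2964, 0.0345, 0 → R0 = 4.968
x·lx·mx: 0, 0, 4.53, 4.9104, 2.9412, 1.482, 0.207, 0 → Σ = 14.0706
T = 14.0706 / 4.968 = 2.832246… → 2.832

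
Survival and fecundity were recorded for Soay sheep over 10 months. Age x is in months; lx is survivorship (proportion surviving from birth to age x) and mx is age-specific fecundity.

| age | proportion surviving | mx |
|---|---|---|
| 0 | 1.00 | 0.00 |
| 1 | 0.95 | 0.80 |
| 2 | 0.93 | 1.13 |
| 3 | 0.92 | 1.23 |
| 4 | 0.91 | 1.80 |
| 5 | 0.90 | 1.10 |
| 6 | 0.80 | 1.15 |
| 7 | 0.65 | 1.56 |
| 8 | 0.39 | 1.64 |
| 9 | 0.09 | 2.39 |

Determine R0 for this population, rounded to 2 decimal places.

8.36

lx·mx by age: 0, 0.76, 1.0509, 1.1316, 1.638, 0.99, 0.92, 1.014, 0.6396, 0.2151
R0 = Σ lx·mx = 8.3592 → 8.36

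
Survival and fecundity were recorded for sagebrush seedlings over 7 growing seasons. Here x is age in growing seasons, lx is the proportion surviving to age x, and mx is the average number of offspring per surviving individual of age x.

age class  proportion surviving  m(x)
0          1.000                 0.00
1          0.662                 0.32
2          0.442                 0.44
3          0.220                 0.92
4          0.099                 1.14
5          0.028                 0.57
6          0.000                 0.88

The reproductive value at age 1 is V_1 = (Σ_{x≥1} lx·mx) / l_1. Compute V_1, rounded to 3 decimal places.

1.114

lx·mx for x ≥ 1: 0.21184, 0.19448, 0.2024, 0.11286, 0.01596, 0 → sum = 0.73754
V_1 = 0.73754 / l_1 = 0.73754 / 0.662 = 1.114109… → 1.114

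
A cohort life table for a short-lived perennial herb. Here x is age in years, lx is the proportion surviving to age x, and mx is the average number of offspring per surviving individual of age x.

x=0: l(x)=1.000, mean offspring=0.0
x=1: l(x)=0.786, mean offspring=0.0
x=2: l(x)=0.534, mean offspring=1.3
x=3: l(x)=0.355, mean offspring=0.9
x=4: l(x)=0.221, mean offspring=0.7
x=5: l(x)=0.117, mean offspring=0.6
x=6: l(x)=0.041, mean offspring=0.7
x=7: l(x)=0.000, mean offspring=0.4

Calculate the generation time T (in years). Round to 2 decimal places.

lx·mx: 0, 0, 0.6942, 0.3195, 0.1547, 0.0702, 0.0287, 0 → R0 = 1.2673
x·lx·mx: 0, 0, 1.3884, 0.9585, 0.6188, 0.351, 0.1722, 0 → Σ = 3.4889
T = 3.4889 / 1.2673 = 2.753018… → 2.75

2.75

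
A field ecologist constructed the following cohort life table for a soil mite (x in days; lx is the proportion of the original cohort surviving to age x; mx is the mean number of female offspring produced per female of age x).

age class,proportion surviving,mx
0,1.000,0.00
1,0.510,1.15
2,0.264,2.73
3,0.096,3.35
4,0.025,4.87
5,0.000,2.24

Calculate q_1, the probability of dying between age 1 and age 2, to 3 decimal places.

q_1 = (l_1 − l_2) / l_1 = (0.51 − 0.264) / 0.51
     = 0.246 / 0.51 = 0.482353… → 0.482

0.482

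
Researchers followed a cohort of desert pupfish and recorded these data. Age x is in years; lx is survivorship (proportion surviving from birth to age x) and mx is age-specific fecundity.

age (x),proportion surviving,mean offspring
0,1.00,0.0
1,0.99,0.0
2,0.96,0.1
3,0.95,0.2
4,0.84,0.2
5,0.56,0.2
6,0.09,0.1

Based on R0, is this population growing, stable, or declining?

R0 = Σ lx·mx = 0 + 0 + 0.096 + 0.19 + 0.168 + 0.112 + 0.009 = 0.575
R0 < 1, so the population is declining.

declining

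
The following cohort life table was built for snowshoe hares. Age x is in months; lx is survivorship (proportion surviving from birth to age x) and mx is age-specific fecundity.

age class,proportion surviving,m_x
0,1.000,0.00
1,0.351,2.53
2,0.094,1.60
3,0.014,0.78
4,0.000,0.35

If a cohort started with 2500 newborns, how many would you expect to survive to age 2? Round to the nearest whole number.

Expected survivors = N0 · l_2 = 2500 × 0.094 = 235 → 235

235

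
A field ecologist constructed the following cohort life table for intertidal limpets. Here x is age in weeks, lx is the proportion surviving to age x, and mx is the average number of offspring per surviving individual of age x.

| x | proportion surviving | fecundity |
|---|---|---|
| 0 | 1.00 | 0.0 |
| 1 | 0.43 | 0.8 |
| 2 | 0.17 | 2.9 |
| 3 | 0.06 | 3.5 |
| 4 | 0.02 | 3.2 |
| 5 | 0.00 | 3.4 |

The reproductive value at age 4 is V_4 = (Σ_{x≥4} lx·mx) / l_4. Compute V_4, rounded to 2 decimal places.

lx·mx for x ≥ 4: 0.064, 0 → sum = 0.064
V_4 = 0.064 / l_4 = 0.064 / 0.02 = 3.2 → 3.20

3.20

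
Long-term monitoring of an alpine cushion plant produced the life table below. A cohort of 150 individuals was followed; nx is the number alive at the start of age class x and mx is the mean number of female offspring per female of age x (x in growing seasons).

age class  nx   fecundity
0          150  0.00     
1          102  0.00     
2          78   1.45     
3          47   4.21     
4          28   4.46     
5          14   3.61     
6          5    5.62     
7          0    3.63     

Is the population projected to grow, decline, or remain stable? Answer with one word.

growing

lx = nx/n0 = nx/150: 1, 0.68, 0.52, 0.31333…, 0.18667…, 0.09333…, 0.03333…, 0
R0 = Σ lx·mx = 0 + 0 + 0.754 + 1.319133… + 0.832533… + 0.336933… + 0.187333… + 0 = 3.429933…
R0 > 1, so the population is growing.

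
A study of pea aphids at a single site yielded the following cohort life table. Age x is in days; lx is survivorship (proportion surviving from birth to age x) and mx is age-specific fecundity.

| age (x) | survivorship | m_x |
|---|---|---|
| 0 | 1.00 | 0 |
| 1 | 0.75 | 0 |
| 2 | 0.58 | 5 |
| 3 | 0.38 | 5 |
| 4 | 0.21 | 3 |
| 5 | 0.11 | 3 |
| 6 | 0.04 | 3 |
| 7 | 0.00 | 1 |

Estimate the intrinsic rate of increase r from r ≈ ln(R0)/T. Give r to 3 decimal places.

R0 = Σ lx·mx = 0 + 0 + 2.9 + 1.9 + 0.63 + 0.33 + 0.12 + 0 = 5.88
Σ x·lx·mx = 16.39; T = 16.39/5.88 = 2.78741…
r ≈ ln(R0)/T = ln(5.88)/2.78741… = 0.63556… → 0.636

0.636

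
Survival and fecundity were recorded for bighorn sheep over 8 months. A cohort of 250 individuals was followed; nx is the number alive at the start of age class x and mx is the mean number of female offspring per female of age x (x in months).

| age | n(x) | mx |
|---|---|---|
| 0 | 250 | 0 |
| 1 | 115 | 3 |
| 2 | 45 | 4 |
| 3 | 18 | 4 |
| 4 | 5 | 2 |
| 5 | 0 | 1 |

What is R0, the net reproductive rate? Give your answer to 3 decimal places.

2.428

lx = nx/n0 = nx/250: 1, 0.46, 0.18, 0.072, 0.02, 0
lx·mx by age: 0, 1.38, 0.72, 0.288, 0.04, 0
R0 = Σ lx·mx = 2.428 → 2.428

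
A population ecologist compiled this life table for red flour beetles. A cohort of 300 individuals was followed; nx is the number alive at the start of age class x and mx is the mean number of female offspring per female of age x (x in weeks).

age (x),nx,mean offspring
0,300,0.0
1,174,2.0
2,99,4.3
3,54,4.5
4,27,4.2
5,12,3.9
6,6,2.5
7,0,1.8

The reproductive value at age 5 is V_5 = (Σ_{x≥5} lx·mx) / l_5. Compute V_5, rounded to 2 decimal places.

5.15

lx = nx/n0 = nx/300: 1, 0.58, 0.33, 0.18, 0.09, 0.04, 0.02, 0
lx·mx for x ≥ 5: 0.156, 0.05, 0 → sum = 0.206
V_5 = 0.206 / l_5 = 0.206 / 0.04 = 5.15 → 5.15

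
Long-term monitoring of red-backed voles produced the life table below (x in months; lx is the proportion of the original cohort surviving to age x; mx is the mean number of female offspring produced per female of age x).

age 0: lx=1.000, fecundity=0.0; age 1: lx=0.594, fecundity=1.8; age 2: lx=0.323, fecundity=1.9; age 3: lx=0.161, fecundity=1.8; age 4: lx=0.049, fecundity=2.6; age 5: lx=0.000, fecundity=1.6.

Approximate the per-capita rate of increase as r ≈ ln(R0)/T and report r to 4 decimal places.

R0 = Σ lx·mx = 0 + 1.0692 + 0.6137 + 0.2898 + 0.1274 + 0 = 2.1001
Σ x·lx·mx = 3.6756; T = 3.6756/2.1001 = 1.7502…
r ≈ ln(R0)/T = ln(2.1001)/1.7502… = 0.423942… → 0.4239

0.4239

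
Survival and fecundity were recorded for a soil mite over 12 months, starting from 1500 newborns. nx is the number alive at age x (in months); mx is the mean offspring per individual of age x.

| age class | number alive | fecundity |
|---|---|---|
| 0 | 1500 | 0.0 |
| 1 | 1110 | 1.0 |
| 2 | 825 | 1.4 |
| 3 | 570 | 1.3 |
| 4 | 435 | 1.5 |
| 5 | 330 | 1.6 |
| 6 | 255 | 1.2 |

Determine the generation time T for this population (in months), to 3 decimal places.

2.833

lx = nx/n0 = nx/1500: 1, 0.74, 0.55, 0.38, 0.29, 0.22, 0.17
lx·mx: 0, 0.74, 0.77, 0.494, 0.435, 0.352, 0.204 → R0 = 2.995
x·lx·mx: 0, 0.74, 1.54, 1.482, 1.74, 1.76, 1.224 → Σ = 8.486
T = 8.486 / 2.995 = 2.833389… → 2.833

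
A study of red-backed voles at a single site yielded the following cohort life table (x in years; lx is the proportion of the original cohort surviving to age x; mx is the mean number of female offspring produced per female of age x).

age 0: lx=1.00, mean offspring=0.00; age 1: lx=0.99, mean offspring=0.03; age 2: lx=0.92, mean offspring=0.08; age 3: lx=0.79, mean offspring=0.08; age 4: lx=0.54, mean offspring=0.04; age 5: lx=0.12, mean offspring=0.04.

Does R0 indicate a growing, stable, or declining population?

R0 = Σ lx·mx = 0 + 0.0297 + 0.0736 + 0.0632 + 0.0216 + 0.0048 = 0.1929
R0 < 1, so the population is declining.

declining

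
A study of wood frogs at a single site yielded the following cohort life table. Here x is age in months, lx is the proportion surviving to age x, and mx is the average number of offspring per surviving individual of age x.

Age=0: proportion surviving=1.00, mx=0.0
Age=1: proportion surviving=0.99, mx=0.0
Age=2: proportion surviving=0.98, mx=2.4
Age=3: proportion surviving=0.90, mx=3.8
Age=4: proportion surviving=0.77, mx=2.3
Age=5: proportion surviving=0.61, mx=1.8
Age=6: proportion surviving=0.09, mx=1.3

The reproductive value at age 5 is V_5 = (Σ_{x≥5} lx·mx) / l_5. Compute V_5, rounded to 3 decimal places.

1.992

lx·mx for x ≥ 5: 1.098, 0.117 → sum = 1.215
V_5 = 1.215 / l_5 = 1.215 / 0.61 = 1.991803… → 1.992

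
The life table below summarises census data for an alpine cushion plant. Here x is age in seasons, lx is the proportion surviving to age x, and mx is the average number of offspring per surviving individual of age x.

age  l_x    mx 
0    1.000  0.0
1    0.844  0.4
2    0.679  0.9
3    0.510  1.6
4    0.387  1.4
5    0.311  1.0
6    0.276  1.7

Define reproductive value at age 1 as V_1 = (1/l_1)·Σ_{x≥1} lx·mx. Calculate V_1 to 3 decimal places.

lx·mx for x ≥ 1: 0.3376, 0.6111, 0.816, 0.5418, 0.311, 0.4692 → sum = 3.0867
V_1 = 3.0867 / l_1 = 3.0867 / 0.844 = 3.657227… → 3.657

3.657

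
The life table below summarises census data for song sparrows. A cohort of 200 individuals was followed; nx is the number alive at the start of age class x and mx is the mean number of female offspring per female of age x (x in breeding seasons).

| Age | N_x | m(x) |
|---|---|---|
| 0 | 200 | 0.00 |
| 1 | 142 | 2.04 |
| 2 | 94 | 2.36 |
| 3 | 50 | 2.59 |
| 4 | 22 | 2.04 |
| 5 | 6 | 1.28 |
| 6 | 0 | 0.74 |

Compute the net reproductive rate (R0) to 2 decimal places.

lx = nx/n0 = nx/200: 1, 0.71, 0.47, 0.25, 0.11, 0.03, 0
lx·mx by age: 0, 1.4484, 1.1092, 0.6475, 0.2244, 0.0384, 0
R0 = Σ lx·mx = 3.4679 → 3.47

3.47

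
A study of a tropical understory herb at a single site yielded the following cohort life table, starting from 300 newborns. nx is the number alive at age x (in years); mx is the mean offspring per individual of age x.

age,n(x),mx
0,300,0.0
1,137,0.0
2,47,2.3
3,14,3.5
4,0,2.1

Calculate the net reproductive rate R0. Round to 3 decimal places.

0.524

lx = nx/n0 = nx/300: 1, 0.45667…, 0.15667…, 0.04667…, 0
lx·mx by age: 0, 0, 0.360333…, 0.163333…, 0
R0 = Σ lx·mx = 0.523667… → 0.524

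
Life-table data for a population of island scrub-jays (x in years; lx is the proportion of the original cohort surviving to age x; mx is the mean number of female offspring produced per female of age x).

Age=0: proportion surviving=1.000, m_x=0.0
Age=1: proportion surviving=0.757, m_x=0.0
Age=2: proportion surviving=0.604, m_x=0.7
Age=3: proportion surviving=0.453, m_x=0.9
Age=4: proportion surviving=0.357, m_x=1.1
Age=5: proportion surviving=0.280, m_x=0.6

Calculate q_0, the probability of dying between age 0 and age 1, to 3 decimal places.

q_0 = (l_0 − l_1) / l_0 = (1 − 0.757) / 1
     = 0.243 / 1 = 0.243 → 0.243

0.243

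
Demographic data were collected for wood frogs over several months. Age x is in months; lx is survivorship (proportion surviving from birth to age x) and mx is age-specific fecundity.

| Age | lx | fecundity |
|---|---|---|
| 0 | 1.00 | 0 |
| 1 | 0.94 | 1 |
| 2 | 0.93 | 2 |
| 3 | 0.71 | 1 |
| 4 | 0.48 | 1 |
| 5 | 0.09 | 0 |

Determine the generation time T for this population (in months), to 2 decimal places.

2.18

lx·mx: 0, 0.94, 1.86, 0.71, 0.48, 0 → R0 = 3.99
x·lx·mx: 0, 0.94, 3.72, 2.13, 1.92, 0 → Σ = 8.71
T = 8.71 / 3.99 = 2.182957… → 2.18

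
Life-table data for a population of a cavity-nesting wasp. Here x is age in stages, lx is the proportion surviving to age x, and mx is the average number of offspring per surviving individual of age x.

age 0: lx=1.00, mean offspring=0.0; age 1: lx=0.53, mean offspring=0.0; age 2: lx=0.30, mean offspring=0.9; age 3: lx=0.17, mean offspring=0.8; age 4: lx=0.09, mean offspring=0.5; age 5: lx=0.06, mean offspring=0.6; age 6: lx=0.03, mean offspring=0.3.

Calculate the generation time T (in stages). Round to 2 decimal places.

lx·mx: 0, 0, 0.27, 0.136, 0.045, 0.036, 0.009 → R0 = 0.496
x·lx·mx: 0, 0, 0.54, 0.408, 0.18, 0.18, 0.054 → Σ = 1.362
T = 1.362 / 0.496 = 2.745968… → 2.75

2.75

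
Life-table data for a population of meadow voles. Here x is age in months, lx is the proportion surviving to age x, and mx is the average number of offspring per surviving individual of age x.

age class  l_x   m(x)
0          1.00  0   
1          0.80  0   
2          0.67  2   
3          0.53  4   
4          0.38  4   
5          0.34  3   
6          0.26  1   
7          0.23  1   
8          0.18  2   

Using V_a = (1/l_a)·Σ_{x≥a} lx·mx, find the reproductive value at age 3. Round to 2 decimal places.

10.40

lx·mx for x ≥ 3: 2.12, 1.52, 1.02, 0.26, 0.23, 0.36 → sum = 5.51
V_3 = 5.51 / l_3 = 5.51 / 0.53 = 10.396226… → 10.40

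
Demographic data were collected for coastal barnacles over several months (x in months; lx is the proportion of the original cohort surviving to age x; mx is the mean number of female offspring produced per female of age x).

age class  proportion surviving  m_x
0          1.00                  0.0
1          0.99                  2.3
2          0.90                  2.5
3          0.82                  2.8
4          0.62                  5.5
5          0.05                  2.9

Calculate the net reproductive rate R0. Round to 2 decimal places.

10.38

lx·mx by age: 0, 2.277, 2.25, 2.296, 3.41, 0.145
R0 = Σ lx·mx = 10.378 → 10.38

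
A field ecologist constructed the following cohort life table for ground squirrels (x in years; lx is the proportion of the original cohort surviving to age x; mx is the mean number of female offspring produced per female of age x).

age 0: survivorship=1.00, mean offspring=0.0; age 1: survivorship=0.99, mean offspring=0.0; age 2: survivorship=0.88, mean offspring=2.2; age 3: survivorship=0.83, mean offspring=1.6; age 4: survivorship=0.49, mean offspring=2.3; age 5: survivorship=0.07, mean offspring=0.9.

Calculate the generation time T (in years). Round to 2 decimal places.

2.85

lx·mx: 0, 0, 1.936, 1.328, 1.127, 0.063 → R0 = 4.454
x·lx·mx: 0, 0, 3.872, 3.984, 4.508, 0.315 → Σ = 12.679
T = 12.679 / 4.454 = 2.846655… → 2.85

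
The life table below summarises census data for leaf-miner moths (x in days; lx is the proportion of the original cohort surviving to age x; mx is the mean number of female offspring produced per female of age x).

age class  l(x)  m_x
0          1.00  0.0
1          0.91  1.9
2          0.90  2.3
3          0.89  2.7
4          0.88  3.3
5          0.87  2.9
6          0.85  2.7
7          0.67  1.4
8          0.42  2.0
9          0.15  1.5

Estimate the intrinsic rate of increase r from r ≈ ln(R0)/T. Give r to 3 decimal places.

R0 = Σ lx·mx = 0 + 1.729 + 2.07 + 2.403 + 2.904 + 2.523 + 2.295 + 0.938 + 0.84 + 0.225 = 15.927
Σ x·lx·mx = 66.39; T = 66.39/15.927 = 4.16839…
r ≈ ln(R0)/T = ln(15.927)/4.16839… = 0.66405… → 0.664

0.664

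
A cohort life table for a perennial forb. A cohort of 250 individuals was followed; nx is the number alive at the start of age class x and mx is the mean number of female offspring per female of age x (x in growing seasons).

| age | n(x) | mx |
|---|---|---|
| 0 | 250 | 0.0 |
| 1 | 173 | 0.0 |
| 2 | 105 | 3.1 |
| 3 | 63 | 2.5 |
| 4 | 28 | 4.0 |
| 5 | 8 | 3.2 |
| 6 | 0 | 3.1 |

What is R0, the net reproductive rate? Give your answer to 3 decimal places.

lx = nx/n0 = nx/250: 1, 0.692, 0.42, 0.252, 0.112, 0.032, 0
lx·mx by age: 0, 0, 1.302, 0.63, 0.448, 0.1024, 0
R0 = Σ lx·mx = 2.4824 → 2.482

2.482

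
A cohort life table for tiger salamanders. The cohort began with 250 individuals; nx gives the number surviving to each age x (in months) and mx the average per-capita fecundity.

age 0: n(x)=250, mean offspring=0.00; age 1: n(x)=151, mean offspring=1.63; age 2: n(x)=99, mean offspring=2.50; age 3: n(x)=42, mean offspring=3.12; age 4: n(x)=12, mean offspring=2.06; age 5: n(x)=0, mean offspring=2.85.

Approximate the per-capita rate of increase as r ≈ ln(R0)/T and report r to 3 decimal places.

0.503

lx = nx/n0 = nx/250: 1, 0.604, 0.396, 0.168, 0.048, 0
R0 = Σ lx·mx = 0 + 0.98452 + 0.99 + 0.52416 + 0.09888 + 0 = 2.59756
Σ x·lx·mx = 4.93252; T = 4.93252/2.59756 = 1.89891…
r ≈ ln(R0)/T = ln(2.59756)/1.89891… = 0.5027… → 0.503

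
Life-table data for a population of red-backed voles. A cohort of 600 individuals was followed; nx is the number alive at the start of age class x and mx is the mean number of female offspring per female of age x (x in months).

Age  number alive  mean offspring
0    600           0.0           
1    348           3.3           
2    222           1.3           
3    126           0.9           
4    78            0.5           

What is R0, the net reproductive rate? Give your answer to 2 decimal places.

2.65

lx = nx/n0 = nx/600: 1, 0.58, 0.37, 0.21, 0.13
lx·mx by age: 0, 1.914, 0.481, 0.189, 0.065
R0 = Σ lx·mx = 2.649 → 2.65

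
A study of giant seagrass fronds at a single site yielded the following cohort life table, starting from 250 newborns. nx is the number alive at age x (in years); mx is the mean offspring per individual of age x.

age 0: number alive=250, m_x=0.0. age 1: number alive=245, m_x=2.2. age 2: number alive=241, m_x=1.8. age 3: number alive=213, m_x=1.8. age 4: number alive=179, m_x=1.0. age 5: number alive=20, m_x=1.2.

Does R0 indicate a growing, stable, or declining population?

growing

lx = nx/n0 = nx/250: 1, 0.98, 0.964, 0.852, 0.716, 0.08
R0 = Σ lx·mx = 0 + 2.156 + 1.7352 + 1.5336 + 0.716 + 0.096 = 6.2368
R0 > 1, so the population is growing.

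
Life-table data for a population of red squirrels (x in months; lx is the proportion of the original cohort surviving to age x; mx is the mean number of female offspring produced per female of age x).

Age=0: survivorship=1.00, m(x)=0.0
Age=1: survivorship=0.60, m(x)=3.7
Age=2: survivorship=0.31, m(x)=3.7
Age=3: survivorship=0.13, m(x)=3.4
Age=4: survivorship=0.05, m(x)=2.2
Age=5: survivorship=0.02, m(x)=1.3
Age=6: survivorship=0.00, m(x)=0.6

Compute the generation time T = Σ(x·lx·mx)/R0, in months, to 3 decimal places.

1.625

lx·mx: 0, 2.22, 1.147, 0.442, 0.11, 0.026, 0 → R0 = 3.945
x·lx·mx: 0, 2.22, 2.294, 1.326, 0.44, 0.13, 0 → Σ = 6.41
T = 6.41 / 3.945 = 1.624842… → 1.625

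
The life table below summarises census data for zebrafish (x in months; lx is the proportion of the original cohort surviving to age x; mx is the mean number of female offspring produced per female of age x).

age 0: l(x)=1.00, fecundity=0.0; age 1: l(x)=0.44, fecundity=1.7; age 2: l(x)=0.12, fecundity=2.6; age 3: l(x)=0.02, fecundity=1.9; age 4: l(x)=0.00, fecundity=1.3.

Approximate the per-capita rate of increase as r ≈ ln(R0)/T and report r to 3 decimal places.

0.069

R0 = Σ lx·mx = 0 + 0.748 + 0.312 + 0.038 + 0 = 1.098
Σ x·lx·mx = 1.486; T = 1.486/1.098 = 1.35337…
r ≈ ln(R0)/T = ln(1.098)/1.35337… = 0.06908… → 0.069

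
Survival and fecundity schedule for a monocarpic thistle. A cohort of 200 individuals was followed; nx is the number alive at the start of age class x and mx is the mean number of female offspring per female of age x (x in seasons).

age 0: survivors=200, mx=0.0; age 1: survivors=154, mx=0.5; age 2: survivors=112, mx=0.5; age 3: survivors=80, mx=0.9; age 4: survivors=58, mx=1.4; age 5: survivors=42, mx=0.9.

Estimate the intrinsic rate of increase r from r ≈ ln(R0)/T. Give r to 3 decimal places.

0.170

lx = nx/n0 = nx/200: 1, 0.77, 0.56, 0.4, 0.29, 0.21
R0 = Σ lx·mx = 0 + 0.385 + 0.28 + 0.36 + 0.406 + 0.189 = 1.62
Σ x·lx·mx = 4.594; T = 4.594/1.62 = 2.8358…
r ≈ ln(R0)/T = ln(1.62)/2.8358… = 0.17012… → 0.170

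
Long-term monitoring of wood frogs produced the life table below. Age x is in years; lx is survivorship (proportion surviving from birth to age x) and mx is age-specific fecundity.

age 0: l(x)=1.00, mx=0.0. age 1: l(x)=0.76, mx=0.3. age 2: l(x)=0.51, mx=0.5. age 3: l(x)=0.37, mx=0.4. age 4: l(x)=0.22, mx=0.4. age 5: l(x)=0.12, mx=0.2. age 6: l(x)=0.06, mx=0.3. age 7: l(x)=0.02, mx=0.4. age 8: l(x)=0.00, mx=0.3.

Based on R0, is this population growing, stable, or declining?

R0 = Σ lx·mx = 0 + 0.228 + 0.255 + 0.148 + 0.088 + 0.024 + 0.018 + 0.008 + 0 = 0.769
R0 < 1, so the population is declining.

declining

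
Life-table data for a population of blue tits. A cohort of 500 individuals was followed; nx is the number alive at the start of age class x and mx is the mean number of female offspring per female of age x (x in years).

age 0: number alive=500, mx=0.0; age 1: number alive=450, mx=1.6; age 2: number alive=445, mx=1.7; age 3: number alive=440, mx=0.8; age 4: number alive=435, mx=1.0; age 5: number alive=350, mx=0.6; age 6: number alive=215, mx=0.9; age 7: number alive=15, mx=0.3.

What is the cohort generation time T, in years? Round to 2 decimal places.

lx = nx/n0 = nx/500: 1, 0.9, 0.89, 0.88, 0.87, 0.7, 0.43, 0.03
lx·mx: 0, 1.44, 1.513, 0.704, 0.87, 0.42, 0.387, 0.009 → R0 = 5.343
x·lx·mx: 0, 1.44, 3.026, 2.112, 3.48, 2.1, 2.322, 0.063 → Σ = 14.543
T = 14.543 / 5.343 = 2.721879… → 2.72

2.72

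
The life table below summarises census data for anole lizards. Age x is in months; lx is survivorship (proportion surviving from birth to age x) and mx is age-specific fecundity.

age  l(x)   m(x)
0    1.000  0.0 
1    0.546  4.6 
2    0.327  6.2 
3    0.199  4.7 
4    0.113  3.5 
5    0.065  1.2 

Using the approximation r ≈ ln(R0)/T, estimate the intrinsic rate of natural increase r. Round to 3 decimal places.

R0 = Σ lx·mx = 0 + 2.5116 + 2.0274 + 0.9353 + 0.3955 + 0.078 = 5.9478
Σ x·lx·mx = 11.3443; T = 11.3443/5.9478 = 1.90731…
r ≈ ln(R0)/T = ln(5.9478)/1.90731… = 0.93484… → 0.935

0.935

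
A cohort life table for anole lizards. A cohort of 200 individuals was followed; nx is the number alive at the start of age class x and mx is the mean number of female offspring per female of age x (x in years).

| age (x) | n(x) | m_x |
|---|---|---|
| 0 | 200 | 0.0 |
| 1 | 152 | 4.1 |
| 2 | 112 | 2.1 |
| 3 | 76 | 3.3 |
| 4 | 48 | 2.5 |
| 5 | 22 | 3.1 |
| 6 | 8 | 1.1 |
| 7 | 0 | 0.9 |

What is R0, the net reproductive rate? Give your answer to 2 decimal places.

lx = nx/n0 = nx/200: 1, 0.76, 0.56, 0.38, 0.24, 0.11, 0.04, 0
lx·mx by age: 0, 3.116, 1.176, 1.254, 0.6, 0.341, 0.044, 0
R0 = Σ lx·mx = 6.531 → 6.53

6.53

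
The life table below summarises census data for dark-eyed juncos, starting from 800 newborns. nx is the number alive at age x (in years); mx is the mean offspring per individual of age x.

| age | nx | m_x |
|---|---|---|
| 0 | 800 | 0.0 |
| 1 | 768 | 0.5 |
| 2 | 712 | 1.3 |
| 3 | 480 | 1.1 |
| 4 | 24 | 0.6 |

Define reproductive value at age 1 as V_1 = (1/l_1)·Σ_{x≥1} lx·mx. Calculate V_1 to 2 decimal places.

2.41

lx = nx/n0 = nx/800: 1, 0.96, 0.89, 0.6, 0.03
lx·mx for x ≥ 1: 0.48, 1.157, 0.66, 0.018 → sum = 2.315
V_1 = 2.315 / l_1 = 2.315 / 0.96 = 2.411458… → 2.41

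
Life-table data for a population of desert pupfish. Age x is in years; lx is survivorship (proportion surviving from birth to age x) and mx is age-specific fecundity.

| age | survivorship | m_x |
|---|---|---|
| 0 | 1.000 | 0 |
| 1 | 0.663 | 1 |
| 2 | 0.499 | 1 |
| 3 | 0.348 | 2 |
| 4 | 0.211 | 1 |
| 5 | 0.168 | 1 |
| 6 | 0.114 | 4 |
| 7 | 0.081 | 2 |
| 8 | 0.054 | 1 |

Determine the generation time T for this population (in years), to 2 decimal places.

lx·mx: 0, 0.663, 0.499, 0.696, 0.211, 0.168, 0.456, 0.162, 0.054 → R0 = 2.909
x·lx·mx: 0, 0.663, 0.998, 2.088, 0.844, 0.84, 2.736, 1.134, 0.432 → Σ = 9.735
T = 9.735 / 2.909 = 3.346511… → 3.35

3.35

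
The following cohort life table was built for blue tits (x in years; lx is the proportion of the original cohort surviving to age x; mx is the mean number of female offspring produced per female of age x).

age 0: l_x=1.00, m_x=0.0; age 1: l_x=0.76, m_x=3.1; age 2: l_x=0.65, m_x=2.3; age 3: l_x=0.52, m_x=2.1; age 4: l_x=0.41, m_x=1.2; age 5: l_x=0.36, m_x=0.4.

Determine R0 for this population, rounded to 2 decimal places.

lx·mx by age: 0, 2.356, 1.495, 1.092, 0.492, 0.144
R0 = Σ lx·mx = 5.579 → 5.58

5.58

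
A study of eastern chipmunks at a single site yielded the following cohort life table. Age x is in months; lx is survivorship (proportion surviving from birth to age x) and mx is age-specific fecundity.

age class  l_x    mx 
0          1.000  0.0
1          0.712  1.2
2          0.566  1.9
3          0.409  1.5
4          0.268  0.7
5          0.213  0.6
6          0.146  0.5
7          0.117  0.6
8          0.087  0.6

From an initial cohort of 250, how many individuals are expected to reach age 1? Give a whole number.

Expected survivors = N0 · l_1 = 250 × 0.712 = 178 → 178

178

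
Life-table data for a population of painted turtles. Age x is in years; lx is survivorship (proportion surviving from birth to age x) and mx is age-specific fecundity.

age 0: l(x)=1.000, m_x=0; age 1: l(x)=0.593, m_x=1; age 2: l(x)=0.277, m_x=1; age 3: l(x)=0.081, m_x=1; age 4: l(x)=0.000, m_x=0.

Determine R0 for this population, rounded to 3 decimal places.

0.951

lx·mx by age: 0, 0.593, 0.277, 0.081, 0
R0 = Σ lx·mx = 0.951 → 0.951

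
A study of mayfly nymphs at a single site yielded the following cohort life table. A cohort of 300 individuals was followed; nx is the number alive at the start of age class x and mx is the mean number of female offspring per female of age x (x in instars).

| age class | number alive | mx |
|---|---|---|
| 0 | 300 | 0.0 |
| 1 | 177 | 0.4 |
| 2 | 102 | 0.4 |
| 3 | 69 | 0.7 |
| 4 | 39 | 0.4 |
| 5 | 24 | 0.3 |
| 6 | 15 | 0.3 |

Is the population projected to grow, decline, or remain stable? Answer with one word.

lx = nx/n0 = nx/300: 1, 0.59, 0.34, 0.23, 0.13, 0.08, 0.05
R0 = Σ lx·mx = 0 + 0.236 + 0.136 + 0.161 + 0.052 + 0.024 + 0.015 = 0.624
R0 < 1, so the population is declining.

declining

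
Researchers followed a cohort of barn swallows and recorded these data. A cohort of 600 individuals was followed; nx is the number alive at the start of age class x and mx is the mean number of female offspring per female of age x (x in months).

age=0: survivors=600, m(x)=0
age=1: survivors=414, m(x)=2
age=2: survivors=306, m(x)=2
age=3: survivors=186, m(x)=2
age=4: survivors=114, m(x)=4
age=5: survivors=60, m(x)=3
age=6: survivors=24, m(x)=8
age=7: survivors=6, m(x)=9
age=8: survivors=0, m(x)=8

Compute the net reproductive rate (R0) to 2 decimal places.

lx = nx/n0 = nx/600: 1, 0.69, 0.51, 0.31, 0.19, 0.1, 0.04, 0.01, 0
lx·mx by age: 0, 1.38, 1.02, 0.62, 0.76, 0.3, 0.32, 0.09, 0
R0 = Σ lx·mx = 4.49 → 4.49

4.49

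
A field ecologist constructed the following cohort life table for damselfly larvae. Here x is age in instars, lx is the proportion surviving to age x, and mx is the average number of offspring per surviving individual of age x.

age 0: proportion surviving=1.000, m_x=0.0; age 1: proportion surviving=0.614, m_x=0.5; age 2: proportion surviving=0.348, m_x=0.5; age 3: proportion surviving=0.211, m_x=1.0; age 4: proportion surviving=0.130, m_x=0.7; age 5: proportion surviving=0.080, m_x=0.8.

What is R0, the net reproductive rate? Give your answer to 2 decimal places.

0.85

lx·mx by age: 0, 0.307, 0.174, 0.211, 0.091, 0.064
R0 = Σ lx·mx = 0.847 → 0.85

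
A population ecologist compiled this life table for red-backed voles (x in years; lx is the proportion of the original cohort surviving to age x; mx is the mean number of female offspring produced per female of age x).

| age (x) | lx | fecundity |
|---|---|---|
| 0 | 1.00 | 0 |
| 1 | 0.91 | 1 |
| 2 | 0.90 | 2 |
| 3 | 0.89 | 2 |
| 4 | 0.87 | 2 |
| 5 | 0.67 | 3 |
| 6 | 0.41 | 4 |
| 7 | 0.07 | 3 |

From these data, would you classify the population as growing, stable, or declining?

growing

R0 = Σ lx·mx = 0 + 0.91 + 1.8 + 1.78 + 1.74 + 2.01 + 1.64 + 0.21 = 10.09
R0 > 1, so the population is growing.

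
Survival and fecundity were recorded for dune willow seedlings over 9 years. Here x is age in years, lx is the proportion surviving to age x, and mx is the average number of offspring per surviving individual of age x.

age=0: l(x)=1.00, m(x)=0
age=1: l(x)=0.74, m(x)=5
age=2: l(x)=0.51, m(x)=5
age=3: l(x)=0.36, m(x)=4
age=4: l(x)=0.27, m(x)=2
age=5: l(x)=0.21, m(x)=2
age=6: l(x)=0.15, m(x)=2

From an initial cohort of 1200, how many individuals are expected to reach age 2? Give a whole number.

612

Expected survivors = N0 · l_2 = 1200 × 0.51 = 612 → 612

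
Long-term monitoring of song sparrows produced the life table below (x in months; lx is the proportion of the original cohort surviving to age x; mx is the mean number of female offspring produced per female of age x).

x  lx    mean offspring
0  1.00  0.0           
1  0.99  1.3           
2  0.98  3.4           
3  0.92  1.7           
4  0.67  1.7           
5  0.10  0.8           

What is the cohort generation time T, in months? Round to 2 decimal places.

lx·mx: 0, 1.287, 3.332, 1.564, 1.139, 0.08 → R0 = 7.402
x·lx·mx: 0, 1.287, 6.664, 4.692, 4.556, 0.4 → Σ = 17.599
T = 17.599 / 7.402 = 2.377601… → 2.38

2.38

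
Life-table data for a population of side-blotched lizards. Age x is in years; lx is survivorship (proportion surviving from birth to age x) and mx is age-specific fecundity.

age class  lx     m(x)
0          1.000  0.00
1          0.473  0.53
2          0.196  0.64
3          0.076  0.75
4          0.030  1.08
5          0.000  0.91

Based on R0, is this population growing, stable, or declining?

R0 = Σ lx·mx = 0 + 0.25069 + 0.12544 + 0.057 + 0.0324 + 0 = 0.46553
R0 < 1, so the population is declining.

declining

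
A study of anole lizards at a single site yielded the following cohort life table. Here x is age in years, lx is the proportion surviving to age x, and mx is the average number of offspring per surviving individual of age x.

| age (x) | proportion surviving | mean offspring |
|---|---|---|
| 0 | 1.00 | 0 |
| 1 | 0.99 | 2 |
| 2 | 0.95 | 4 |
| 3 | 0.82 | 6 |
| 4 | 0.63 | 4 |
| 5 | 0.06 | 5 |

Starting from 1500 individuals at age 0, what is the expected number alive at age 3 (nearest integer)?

Expected survivors = N0 · l_3 = 1500 × 0.82 = 1230 → 1230

1230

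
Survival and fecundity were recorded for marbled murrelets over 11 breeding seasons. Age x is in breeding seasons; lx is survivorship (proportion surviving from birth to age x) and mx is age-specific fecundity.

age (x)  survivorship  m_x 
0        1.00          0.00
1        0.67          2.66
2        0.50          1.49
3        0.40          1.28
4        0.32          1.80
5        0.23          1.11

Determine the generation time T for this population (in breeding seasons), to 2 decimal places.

2.17

lx·mx: 0, 1.7822, 0.745, 0.512, 0.576, 0.2553 → R0 = 3.8705
x·lx·mx: 0, 1.7822, 1.49, 1.536, 2.304, 1.2765 → Σ = 8.3887
T = 8.3887 / 3.8705 = 2.167343… → 2.17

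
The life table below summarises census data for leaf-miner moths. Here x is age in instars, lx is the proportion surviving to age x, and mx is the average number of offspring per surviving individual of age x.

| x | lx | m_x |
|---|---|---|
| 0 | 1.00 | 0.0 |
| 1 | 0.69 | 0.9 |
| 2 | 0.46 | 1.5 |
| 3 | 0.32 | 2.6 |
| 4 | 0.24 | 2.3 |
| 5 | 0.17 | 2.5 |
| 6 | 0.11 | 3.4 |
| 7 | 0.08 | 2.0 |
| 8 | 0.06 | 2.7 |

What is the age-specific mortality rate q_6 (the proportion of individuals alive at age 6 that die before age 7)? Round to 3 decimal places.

q_6 = (l_6 − l_7) / l_6 = (0.11 − 0.08) / 0.11
     = 0.03 / 0.11 = 0.272727… → 0.273

0.273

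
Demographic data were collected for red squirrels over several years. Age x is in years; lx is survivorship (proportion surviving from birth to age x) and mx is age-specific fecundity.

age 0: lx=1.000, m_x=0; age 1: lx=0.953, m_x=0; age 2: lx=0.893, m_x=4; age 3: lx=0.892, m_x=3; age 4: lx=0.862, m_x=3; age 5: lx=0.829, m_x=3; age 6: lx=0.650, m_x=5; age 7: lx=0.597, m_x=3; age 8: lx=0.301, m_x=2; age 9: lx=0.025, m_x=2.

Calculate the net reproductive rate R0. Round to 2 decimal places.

17.01

lx·mx by age: 0, 0, 3.572, 2.676, 2.586, 2.487, 3.25, 1.791, 0.602, 0.05
R0 = Σ lx·mx = 17.014 → 17.01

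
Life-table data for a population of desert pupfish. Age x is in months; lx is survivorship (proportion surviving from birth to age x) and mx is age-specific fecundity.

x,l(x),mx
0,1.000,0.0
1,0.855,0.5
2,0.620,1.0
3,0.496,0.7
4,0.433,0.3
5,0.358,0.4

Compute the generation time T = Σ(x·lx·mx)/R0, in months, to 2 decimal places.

2.37

lx·mx: 0, 0.4275, 0.62, 0.3472, 0.1299, 0.1432 → R0 = 1.6678
x·lx·mx: 0, 0.4275, 1.24, 1.0416, 0.5196, 0.716 → Σ = 3.9447
T = 3.9447 / 1.6678 = 2.365212… → 2.37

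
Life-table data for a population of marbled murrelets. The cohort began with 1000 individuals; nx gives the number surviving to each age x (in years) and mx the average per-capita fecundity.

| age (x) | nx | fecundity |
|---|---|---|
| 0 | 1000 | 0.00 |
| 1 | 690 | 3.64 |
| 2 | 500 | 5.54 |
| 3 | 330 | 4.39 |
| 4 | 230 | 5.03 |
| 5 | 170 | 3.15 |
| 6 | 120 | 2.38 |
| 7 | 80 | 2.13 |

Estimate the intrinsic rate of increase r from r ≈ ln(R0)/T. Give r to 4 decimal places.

lx = nx/n0 = nx/1000: 1, 0.69, 0.5, 0.33, 0.23, 0.17, 0.12, 0.08
R0 = Σ lx·mx = 0 + 2.5116 + 2.77 + 1.4487 + 1.1569 + 0.5355 + 0.2856 + 0.1704 = 8.8787
Σ x·lx·mx = 22.6092; T = 22.6092/8.8787 = 2.54645…
r ≈ ln(R0)/T = ln(8.8787)/2.54645… = 0.857528… → 0.8575

0.8575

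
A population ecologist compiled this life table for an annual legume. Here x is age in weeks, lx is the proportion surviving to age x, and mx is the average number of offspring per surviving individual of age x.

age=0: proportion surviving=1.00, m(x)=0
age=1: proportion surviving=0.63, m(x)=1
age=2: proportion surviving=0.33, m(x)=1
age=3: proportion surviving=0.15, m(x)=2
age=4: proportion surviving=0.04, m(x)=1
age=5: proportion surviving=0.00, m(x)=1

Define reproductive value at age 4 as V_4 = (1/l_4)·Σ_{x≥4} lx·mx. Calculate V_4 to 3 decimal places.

lx·mx for x ≥ 4: 0.04, 0 → sum = 0.04
V_4 = 0.04 / l_4 = 0.04 / 0.04 = 1 → 1.000

1.000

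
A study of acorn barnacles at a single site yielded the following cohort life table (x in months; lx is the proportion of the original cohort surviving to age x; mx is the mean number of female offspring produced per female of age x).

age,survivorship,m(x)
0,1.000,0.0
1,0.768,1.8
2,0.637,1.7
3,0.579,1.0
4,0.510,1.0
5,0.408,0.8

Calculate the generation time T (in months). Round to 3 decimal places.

lx·mx: 0, 1.3824, 1.0829, 0.579, 0.51, 0.3264 → R0 = 3.8807
x·lx·mx: 0, 1.3824, 2.1658, 1.737, 2.04, 1.632 → Σ = 8.9572
T = 8.9572 / 3.8807 = 2.30814… → 2.308

2.308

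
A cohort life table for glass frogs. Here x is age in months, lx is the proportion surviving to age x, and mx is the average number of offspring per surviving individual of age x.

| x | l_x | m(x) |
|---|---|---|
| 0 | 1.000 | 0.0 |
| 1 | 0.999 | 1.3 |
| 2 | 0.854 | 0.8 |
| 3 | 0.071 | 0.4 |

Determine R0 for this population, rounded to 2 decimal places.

2.01

lx·mx by age: 0, 1.2987, 0.6832, 0.0284
R0 = Σ lx·mx = 2.0103 → 2.01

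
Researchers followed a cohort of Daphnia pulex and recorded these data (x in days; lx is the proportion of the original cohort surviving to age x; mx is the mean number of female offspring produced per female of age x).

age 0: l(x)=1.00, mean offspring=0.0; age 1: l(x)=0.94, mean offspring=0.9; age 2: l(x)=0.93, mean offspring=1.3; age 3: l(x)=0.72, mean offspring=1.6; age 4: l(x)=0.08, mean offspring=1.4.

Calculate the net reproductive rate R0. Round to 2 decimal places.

3.32

lx·mx by age: 0, 0.846, 1.209, 1.152, 0.112
R0 = Σ lx·mx = 3.319 → 3.32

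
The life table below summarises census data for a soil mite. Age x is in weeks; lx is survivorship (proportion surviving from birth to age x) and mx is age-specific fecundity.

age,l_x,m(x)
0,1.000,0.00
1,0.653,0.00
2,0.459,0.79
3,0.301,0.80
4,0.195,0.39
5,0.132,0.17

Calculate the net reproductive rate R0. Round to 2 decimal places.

0.70

lx·mx by age: 0, 0, 0.36261, 0.2408, 0.07605, 0.02244
R0 = Σ lx·mx = 0.7019 → 0.70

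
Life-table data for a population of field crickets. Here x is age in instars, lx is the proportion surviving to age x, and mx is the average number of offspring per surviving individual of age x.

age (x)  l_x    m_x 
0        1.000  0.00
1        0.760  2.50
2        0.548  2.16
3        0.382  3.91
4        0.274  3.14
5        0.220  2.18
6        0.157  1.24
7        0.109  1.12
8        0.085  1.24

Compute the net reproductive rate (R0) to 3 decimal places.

6.339

lx·mx by age: 0, 1.9, 1.18368, 1.49362, 0.86036, 0.4796, 0.19468, 0.12208, 0.1054
R0 = Σ lx·mx = 6.33942 → 6.339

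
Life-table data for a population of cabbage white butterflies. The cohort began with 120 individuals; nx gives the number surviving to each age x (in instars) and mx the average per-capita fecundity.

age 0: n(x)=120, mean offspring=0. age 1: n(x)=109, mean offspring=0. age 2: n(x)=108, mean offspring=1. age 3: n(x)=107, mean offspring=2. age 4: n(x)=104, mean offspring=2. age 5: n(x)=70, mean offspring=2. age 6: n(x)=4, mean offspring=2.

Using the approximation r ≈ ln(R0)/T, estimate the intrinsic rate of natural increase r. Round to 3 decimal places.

lx = nx/n0 = nx/120: 1, 0.90833…, 0.9, 0.89167…, 0.86667…, 0.58333…, 0.03333…
R0 = Σ lx·mx = 0 + 0 + 0.9 + 1.78333… + 1.73333… + 1.16667… + 0.06667… = 5.65…
Σ x·lx·mx = 20.316667…; T = 20.316667…/5.65… = 3.59587…
r ≈ ln(R0)/T = ln(5.65…)/3.59587… = 0.48157… → 0.482

0.482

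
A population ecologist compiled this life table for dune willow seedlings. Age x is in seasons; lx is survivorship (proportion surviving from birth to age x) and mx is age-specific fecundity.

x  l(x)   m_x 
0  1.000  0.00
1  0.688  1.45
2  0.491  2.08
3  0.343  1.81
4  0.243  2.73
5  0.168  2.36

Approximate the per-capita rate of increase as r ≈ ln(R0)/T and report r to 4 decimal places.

R0 = Σ lx·mx = 0 + 0.9976 + 1.02128 + 0.62083 + 0.66339 + 0.39648 = 3.69958
Σ x·lx·mx = 9.53861; T = 9.53861/3.69958 = 2.5783…
r ≈ ln(R0)/T = ln(3.69958)/2.5783… = 0.507397… → 0.5074

0.5074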